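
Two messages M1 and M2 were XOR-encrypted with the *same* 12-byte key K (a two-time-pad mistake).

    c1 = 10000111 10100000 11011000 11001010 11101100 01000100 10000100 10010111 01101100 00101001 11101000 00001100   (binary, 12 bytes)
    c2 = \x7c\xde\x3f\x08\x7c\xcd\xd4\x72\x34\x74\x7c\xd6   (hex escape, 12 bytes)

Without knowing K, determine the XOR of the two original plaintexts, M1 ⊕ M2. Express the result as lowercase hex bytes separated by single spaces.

c1 ⊕ c2 = (M1 ⊕ K) ⊕ (M2 ⊕ K) = M1 ⊕ M2 — the shared key cancels under XOR.
byte 0: 87 ⊕ 7c = fb
byte 1: a0 ⊕ de = 7e
byte 2: d8 ⊕ 3f = e7
byte 3: ca ⊕ 08 = c2
byte 4: ec ⊕ 7c = 90
byte 5: 44 ⊕ cd = 89
byte 6: 84 ⊕ d4 = 50
byte 7: 97 ⊕ 72 = e5
byte 8: 6c ⊕ 34 = 58
byte 9: 29 ⊕ 74 = 5d
byte 10: e8 ⊕ 7c = 94
byte 11: 0c ⊕ d6 = da

fb 7e e7 c2 90 89 50 e5 58 5d 94 da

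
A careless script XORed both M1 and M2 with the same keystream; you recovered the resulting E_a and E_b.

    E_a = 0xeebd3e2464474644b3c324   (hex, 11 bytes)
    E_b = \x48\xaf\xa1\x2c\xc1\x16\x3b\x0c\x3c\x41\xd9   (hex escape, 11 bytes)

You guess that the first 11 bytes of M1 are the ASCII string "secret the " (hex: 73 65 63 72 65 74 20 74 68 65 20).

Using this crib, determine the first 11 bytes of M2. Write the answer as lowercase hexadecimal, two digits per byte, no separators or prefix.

First, E_a ⊕ E_b = (M1 ⊕ K) ⊕ (M2 ⊕ K) = M1 ⊕ M2, so the key drops out. Then M2 = (M1 ⊕ M2) ⊕ M1 over the first 11 bytes.
byte 0: (ee ⊕ 48) ⊕ 73 = a6 ⊕ 73 = d5
byte 1: (bd ⊕ af) ⊕ 65 = 12 ⊕ 65 = 77
byte 2: (3e ⊕ a1) ⊕ 63 = 9f ⊕ 63 = fc
byte 3: (24 ⊕ 2c) ⊕ 72 = 08 ⊕ 72 = 7a
byte 4: (64 ⊕ c1) ⊕ 65 = a5 ⊕ 65 = c0
byte 5: (47 ⊕ 16) ⊕ 74 = 51 ⊕ 74 = 25
byte 6: (46 ⊕ 3b) ⊕ 20 = 7d ⊕ 20 = 5d
byte 7: (44 ⊕ 0c) ⊕ 74 = 48 ⊕ 74 = 3c
byte 8: (b3 ⊕ 3c) ⊕ 68 = 8f ⊕ 68 = e7
byte 9: (c3 ⊕ 41) ⊕ 65 = 82 ⊕ 65 = e7
byte 10: (24 ⊕ d9) ⊕ 20 = fd ⊕ 20 = dd

d577fc7ac0255d3ce7e7dd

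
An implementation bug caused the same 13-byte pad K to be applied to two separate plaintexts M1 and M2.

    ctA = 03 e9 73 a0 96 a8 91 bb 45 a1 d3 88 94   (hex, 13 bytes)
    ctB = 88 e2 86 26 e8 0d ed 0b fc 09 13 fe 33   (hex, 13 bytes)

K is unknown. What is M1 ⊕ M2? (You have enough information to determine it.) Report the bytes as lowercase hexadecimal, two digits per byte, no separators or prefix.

ctA ⊕ ctB = (M1 ⊕ K) ⊕ (M2 ⊕ K) = M1 ⊕ M2 — the shared key cancels under XOR.
03 ⊕ 88 = 8b
e9 ⊕ e2 = 0b
73 ⊕ 86 = f5
a0 ⊕ 26 = 86
96 ⊕ e8 = 7e
a8 ⊕ 0d = a5
91 ⊕ ed = 7c
bb ⊕ 0b = b0
45 ⊕ fc = b9
a1 ⊕ 09 = a8
d3 ⊕ 13 = c0
88 ⊕ fe = 76
94 ⊕ 33 = a7

8b0bf5867ea57cb0b9a8c076a7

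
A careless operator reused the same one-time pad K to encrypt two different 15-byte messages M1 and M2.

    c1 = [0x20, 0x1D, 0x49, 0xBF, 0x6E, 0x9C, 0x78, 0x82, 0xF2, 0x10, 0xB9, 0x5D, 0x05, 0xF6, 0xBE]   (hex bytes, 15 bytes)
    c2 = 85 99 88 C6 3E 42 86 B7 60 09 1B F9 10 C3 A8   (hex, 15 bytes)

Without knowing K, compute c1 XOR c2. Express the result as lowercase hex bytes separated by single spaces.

a5 84 c1 79 50 de fe 35 92 19 a2 a4 15 35 16

c1 ⊕ c2 = (M1 ⊕ K) ⊕ (M2 ⊕ K) = M1 ⊕ M2 — the shared key cancels under XOR.
00100000 xor 10000101 = 10100101
00011101 xor 10011001 = 10000100
01001001 xor 10001000 = 11000001
10111111 xor 11000110 = 01111001
01101110 xor 00111110 = 01010000
10011100 xor 01000010 = 11011110
01111000 xor 10000110 = 11111110
10000010 xor 10110111 = 00110101
11110010 xor 01100000 = 10010010
00010000 xor 00001001 = 00011001
10111001 xor 00011011 = 10100010
01011101 xor 11111001 = 10100100
00000101 xor 00010000 = 00010101
11110110 xor 11000011 = 00110101
10111110 xor 10101000 = 00010110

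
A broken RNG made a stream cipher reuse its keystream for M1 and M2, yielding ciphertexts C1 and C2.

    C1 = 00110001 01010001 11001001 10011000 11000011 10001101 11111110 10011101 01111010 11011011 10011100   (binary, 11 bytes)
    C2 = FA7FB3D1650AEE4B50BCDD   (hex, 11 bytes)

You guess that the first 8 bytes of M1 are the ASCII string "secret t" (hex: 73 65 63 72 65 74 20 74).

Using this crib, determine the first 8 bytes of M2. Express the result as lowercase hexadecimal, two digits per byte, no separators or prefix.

b84b193bc3f330a2

First, C1 ⊕ C2 = (M1 ⊕ K) ⊕ (M2 ⊕ K) = M1 ⊕ M2, so the key drops out. Then M2 = (M1 ⊕ M2) ⊕ M1 over the first 8 bytes.
byte 0: (31 ⊕ fa) ⊕ 73 = cb ⊕ 73 = b8
byte 1: (51 ⊕ 7f) ⊕ 65 = 2e ⊕ 65 = 4b
byte 2: (c9 ⊕ b3) ⊕ 63 = 7a ⊕ 63 = 19
byte 3: (98 ⊕ d1) ⊕ 72 = 49 ⊕ 72 = 3b
byte 4: (c3 ⊕ 65) ⊕ 65 = a6 ⊕ 65 = c3
byte 5: (8d ⊕ 0a) ⊕ 74 = 87 ⊕ 74 = f3
byte 6: (fe ⊕ ee) ⊕ 20 = 10 ⊕ 20 = 30
byte 7: (9d ⊕ 4b) ⊕ 74 = d6 ⊕ 74 = a2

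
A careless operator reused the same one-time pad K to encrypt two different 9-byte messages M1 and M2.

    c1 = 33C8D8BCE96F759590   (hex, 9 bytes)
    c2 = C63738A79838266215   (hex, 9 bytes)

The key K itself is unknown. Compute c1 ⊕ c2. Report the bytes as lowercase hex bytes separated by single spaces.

c1 ⊕ c2 = (M1 ⊕ K) ⊕ (M2 ⊕ K) = M1 ⊕ M2 — the shared key cancels under XOR.
 51 XOR 198 = 245
200 XOR  55 = 255
216 XOR  56 = 224
188 XOR 167 =  27
233 XOR 152 = 113
111 XOR  56 =  87
117 XOR  38 =  83
149 XOR  98 = 247
144 XOR  21 = 133

f5 ff e0 1b 71 57 53 f7 85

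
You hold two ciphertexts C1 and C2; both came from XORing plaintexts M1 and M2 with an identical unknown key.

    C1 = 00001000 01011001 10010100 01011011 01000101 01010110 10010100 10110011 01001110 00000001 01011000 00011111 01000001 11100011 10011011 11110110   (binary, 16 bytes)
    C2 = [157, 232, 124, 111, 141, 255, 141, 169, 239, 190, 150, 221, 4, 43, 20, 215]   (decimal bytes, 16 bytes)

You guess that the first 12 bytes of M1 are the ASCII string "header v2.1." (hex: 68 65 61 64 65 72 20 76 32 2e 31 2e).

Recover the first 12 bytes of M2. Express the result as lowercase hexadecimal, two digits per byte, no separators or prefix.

fdd48950addb396c9391ffec

First, C1 ⊕ C2 = (M1 ⊕ K) ⊕ (M2 ⊕ K) = M1 ⊕ M2, so the key drops out. Then M2 = (M1 ⊕ M2) ⊕ M1 over the first 12 bytes.
byte 0: (08 ⊕ 9d) ⊕ 68 = 95 ⊕ 68 = fd
byte 1: (59 ⊕ e8) ⊕ 65 = b1 ⊕ 65 = d4
byte 2: (94 ⊕ 7c) ⊕ 61 = e8 ⊕ 61 = 89
byte 3: (5b ⊕ 6f) ⊕ 64 = 34 ⊕ 64 = 50
byte 4: (45 ⊕ 8d) ⊕ 65 = c8 ⊕ 65 = ad
byte 5: (56 ⊕ ff) ⊕ 72 = a9 ⊕ 72 = db
byte 6: (94 ⊕ 8d) ⊕ 20 = 19 ⊕ 20 = 39
byte 7: (b3 ⊕ a9) ⊕ 76 = 1a ⊕ 76 = 6c
byte 8: (4e ⊕ ef) ⊕ 32 = a1 ⊕ 32 = 93
byte 9: (01 ⊕ be) ⊕ 2e = bf ⊕ 2e = 91
byte 10: (58 ⊕ 96) ⊕ 31 = ce ⊕ 31 = ff
byte 11: (1f ⊕ dd) ⊕ 2e = c2 ⊕ 2e = ec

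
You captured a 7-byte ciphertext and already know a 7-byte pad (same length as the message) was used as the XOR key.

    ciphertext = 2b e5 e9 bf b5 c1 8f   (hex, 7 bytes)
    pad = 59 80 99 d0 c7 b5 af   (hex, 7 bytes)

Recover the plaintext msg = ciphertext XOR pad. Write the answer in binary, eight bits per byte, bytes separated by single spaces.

01110010 01100101 01110000 01101111 01110010 01110100 00100000

 43 ^  89 = 114
229 ^ 128 = 101
233 ^ 153 = 112
191 ^ 208 = 111
181 ^ 199 = 114
193 ^ 181 = 116
143 ^ 175 =  32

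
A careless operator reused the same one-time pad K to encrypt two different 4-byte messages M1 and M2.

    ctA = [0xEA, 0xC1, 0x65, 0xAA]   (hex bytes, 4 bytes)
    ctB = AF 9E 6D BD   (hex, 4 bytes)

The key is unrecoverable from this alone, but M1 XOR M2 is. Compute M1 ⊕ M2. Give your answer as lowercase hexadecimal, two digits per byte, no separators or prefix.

455f0817

ctA ⊕ ctB = (M1 ⊕ K) ⊕ (M2 ⊕ K) = M1 ⊕ M2 — the shared key cancels under XOR.
ea xor af = 45
c1 xor 9e = 5f
65 xor 6d = 08
aa xor bd = 17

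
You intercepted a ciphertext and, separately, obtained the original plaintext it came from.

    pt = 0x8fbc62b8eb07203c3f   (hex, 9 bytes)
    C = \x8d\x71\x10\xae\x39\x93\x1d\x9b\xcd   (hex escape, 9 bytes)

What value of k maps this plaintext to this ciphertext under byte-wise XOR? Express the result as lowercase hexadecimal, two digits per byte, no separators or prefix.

Since C = pt ⊕ k, XORing both sides with pt gives k = pt ⊕ C.
8f xor 8d = 02
bc xor 71 = cd
62 xor 10 = 72
b8 xor ae = 16
eb xor 39 = d2
07 xor 93 = 94
20 xor 1d = 3d
3c xor 9b = a7
3f xor cd = f2

02cd7216d2943da7f2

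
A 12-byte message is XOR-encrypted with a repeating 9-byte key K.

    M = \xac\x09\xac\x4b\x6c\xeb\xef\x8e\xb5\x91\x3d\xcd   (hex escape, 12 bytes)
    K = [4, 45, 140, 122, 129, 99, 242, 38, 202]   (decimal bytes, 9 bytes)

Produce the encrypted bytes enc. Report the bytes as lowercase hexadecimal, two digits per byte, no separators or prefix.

a8242031ed881da87f951041

The 9-byte key repeats, so the effective keystream is 04 2d 8c 7a 81 63 f2 26 ca 04 2d 8c.
byte 0: 10101100 XOR 00000100 = 10101000
byte 1: 00001001 XOR 00101101 = 00100100
byte 2: 10101100 XOR 10001100 = 00100000
byte 3: 01001011 XOR 01111010 = 00110001
byte 4: 01101100 XOR 10000001 = 11101101
byte 5: 11101011 XOR 01100011 = 10001000
byte 6: 11101111 XOR 11110010 = 00011101
byte 7: 10001110 XOR 00100110 = 10101000
byte 8: 10110101 XOR 11001010 = 01111111
byte 9: 10010001 XOR 00000100 = 10010101
byte 10: 00111101 XOR 00101101 = 00010000
byte 11: 11001101 XOR 10001100 = 01000001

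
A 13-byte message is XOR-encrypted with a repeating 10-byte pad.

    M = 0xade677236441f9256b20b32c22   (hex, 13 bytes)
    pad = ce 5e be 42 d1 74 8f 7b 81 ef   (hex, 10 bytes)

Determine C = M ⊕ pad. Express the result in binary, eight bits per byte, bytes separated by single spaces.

The 10-byte key repeats, so the effective keystream is ce 5e be 42 d1 74 8f 7b 81 ef ce 5e be.
byte 0: 10101101 xor 11001110 = 01100011
byte 1: 11100110 xor 01011110 = 10111000
byte 2: 01110111 xor 10111110 = 11001001
byte 3: 00100011 xor 01000010 = 01100001
byte 4: 01100100 xor 11010001 = 10110101
byte 5: 01000001 xor 01110100 = 00110101
byte 6: 11111001 xor 10001111 = 01110110
byte 7: 00100101 xor 01111011 = 01011110
byte 8: 01101011 xor 10000001 = 11101010
byte 9: 00100000 xor 11101111 = 11001111
byte 10: 10110011 xor 11001110 = 01111101
byte 11: 00101100 xor 01011110 = 01110010
byte 12: 00100010 xor 10111110 = 10011100

01100011 10111000 11001001 01100001 10110101 00110101 01110110 01011110 11101010 11001111 01111101 01110010 10011100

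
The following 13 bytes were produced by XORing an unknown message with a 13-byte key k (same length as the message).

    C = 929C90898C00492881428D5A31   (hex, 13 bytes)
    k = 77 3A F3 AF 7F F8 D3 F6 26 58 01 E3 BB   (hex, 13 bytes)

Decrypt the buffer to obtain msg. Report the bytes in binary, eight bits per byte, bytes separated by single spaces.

11100101 10100110 01100011 00100110 11110011 11111000 10011010 11011110 10100111 00011010 10001100 10111001 10001010

10010010 ^ 01110111 = 11100101
10011100 ^ 00111010 = 10100110
10010000 ^ 11110011 = 01100011
10001001 ^ 10101111 = 00100110
10001100 ^ 01111111 = 11110011
00000000 ^ 11111000 = 11111000
01001001 ^ 11010011 = 10011010
00101000 ^ 11110110 = 11011110
10000001 ^ 00100110 = 10100111
01000010 ^ 01011000 = 00011010
10001101 ^ 00000001 = 10001100
01011010 ^ 11100011 = 10111001
00110001 ^ 10111011 = 10001010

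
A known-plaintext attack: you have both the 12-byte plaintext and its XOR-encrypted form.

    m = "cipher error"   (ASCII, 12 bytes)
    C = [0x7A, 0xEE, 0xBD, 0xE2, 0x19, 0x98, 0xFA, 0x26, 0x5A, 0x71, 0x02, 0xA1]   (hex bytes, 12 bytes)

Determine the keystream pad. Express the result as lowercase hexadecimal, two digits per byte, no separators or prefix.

1987cd8a7ceada4328036dd3

Since C = m ⊕ pad, XORing both sides with m gives pad = m ⊕ C.
63 xor 7a = 19
69 xor ee = 87
70 xor bd = cd
68 xor e2 = 8a
65 xor 19 = 7c
72 xor 98 = ea
20 xor fa = da
65 xor 26 = 43
72 xor 5a = 28
72 xor 71 = 03
6f xor 02 = 6d
72 xor a1 = d3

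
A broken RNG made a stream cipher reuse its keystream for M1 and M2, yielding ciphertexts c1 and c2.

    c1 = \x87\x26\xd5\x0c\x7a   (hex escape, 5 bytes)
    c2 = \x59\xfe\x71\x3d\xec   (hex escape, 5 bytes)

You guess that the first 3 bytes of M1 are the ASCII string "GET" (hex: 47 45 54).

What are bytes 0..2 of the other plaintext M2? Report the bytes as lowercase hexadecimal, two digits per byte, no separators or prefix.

First, c1 ⊕ c2 = (M1 ⊕ K) ⊕ (M2 ⊕ K) = M1 ⊕ M2, so the key drops out. Then M2 = (M1 ⊕ M2) ⊕ M1 over the first 3 bytes.
byte 0: (87 XOR 59) XOR 47 = de XOR 47 = 99
byte 1: (26 XOR fe) XOR 45 = d8 XOR 45 = 9d
byte 2: (d5 XOR 71) XOR 54 = a4 XOR 54 = f0

999df0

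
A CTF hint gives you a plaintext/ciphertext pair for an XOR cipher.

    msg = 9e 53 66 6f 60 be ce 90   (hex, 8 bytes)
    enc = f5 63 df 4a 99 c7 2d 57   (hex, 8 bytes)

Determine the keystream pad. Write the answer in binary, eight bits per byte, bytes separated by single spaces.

Since enc = msg ⊕ pad, XORing both sides with msg gives pad = msg ⊕ enc.
byte 0: 10011110 ^ 11110101 = 01101011
byte 1: 01010011 ^ 01100011 = 00110000
byte 2: 01100110 ^ 11011111 = 10111001
byte 3: 01101111 ^ 01001010 = 00100101
byte 4: 01100000 ^ 10011001 = 11111001
byte 5: 10111110 ^ 11000111 = 01111001
byte 6: 11001110 ^ 00101101 = 11100011
byte 7: 10010000 ^ 01010111 = 11000111

01101011 00110000 10111001 00100101 11111001 01111001 11100011 11000111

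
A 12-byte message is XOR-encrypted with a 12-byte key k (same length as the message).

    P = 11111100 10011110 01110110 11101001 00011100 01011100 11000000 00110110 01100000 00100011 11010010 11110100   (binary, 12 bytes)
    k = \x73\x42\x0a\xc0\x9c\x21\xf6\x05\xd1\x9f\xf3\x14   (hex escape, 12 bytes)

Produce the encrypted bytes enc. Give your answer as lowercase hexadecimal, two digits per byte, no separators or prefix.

fc XOR 73 = 8f
9e XOR 42 = dc
76 XOR 0a = 7c
e9 XOR c0 = 29
1c XOR 9c = 80
5c XOR 21 = 7d
c0 XOR f6 = 36
36 XOR 05 = 33
60 XOR d1 = b1
23 XOR 9f = bc
d2 XOR f3 = 21
f4 XOR 14 = e0

8fdc7c29807d3633b1bc21e0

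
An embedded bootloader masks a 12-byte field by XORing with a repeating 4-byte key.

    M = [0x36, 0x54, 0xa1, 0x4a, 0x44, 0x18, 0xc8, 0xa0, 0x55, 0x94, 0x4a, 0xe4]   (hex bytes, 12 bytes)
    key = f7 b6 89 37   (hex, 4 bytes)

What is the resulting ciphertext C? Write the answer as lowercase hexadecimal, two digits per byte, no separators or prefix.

c1e2287db3ae4197a222c3d3

The 4-byte key repeats, so the effective keystream is f7 b6 89 37 f7 b6 89 37 f7 b6 89 37.
byte 0: 36 ⊕ f7 = c1
byte 1: 54 ⊕ b6 = e2
byte 2: a1 ⊕ 89 = 28
byte 3: 4a ⊕ 37 = 7d
byte 4: 44 ⊕ f7 = b3
byte 5: 18 ⊕ b6 = ae
byte 6: c8 ⊕ 89 = 41
byte 7: a0 ⊕ 37 = 97
byte 8: 55 ⊕ f7 = a2
byte 9: 94 ⊕ b6 = 22
byte 10: 4a ⊕ 89 = c3
byte 11: e4 ⊕ 37 = d3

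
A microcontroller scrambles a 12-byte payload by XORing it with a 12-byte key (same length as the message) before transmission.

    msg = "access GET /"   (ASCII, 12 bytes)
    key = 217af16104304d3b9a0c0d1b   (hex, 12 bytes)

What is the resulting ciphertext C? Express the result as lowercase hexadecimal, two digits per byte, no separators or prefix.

4019920477436d7cdf582d34

XOR is its own inverse, so applying the key byte-wise gives the result directly.
01100001 ^ 00100001 = 01000000
01100011 ^ 01111010 = 00011001
01100011 ^ 11110001 = 10010010
01100101 ^ 01100001 = 00000100
01110011 ^ 00000100 = 01110111
01110011 ^ 00110000 = 01000011
00100000 ^ 01001101 = 01101101
01000111 ^ 00111011 = 01111100
01000101 ^ 10011010 = 11011111
01010100 ^ 00001100 = 01011000
00100000 ^ 00001101 = 00101101
00101111 ^ 00011011 = 00110100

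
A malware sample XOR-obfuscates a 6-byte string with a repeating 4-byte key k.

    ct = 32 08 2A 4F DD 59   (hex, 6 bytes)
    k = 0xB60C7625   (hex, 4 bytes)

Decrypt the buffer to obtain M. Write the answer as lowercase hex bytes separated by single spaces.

84 04 5c 6a 6b 55

The 4-byte key repeats, so the effective keystream is b6 0c 76 25 b6 0c.
byte 0:  50 ^ 182 = 132
byte 1:   8 ^  12 =   4
byte 2:  42 ^ 118 =  92
byte 3:  79 ^  37 = 106
byte 4: 221 ^ 182 = 107
byte 5:  89 ^  12 =  85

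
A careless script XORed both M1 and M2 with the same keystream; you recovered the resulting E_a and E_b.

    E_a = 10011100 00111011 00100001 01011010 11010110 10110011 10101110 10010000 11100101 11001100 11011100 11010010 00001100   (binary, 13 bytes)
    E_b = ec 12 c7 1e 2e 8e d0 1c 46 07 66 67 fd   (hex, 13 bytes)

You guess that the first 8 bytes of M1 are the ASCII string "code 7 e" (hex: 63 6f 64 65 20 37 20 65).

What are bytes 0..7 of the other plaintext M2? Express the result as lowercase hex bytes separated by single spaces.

First, E_a ⊕ E_b = (M1 ⊕ K) ⊕ (M2 ⊕ K) = M1 ⊕ M2, so the key drops out. Then M2 = (M1 ⊕ M2) ⊕ M1 over the first 8 bytes.
byte 0: (9c ^ ec) ^ 63 = 70 ^ 63 = 13
byte 1: (3b ^ 12) ^ 6f = 29 ^ 6f = 46
byte 2: (21 ^ c7) ^ 64 = e6 ^ 64 = 82
byte 3: (5a ^ 1e) ^ 65 = 44 ^ 65 = 21
byte 4: (d6 ^ 2e) ^ 20 = f8 ^ 20 = d8
byte 5: (b3 ^ 8e) ^ 37 = 3d ^ 37 = 0a
byte 6: (ae ^ d0) ^ 20 = 7e ^ 20 = 5e
byte 7: (90 ^ 1c) ^ 65 = 8c ^ 65 = e9

13 46 82 21 d8 0a 5e e9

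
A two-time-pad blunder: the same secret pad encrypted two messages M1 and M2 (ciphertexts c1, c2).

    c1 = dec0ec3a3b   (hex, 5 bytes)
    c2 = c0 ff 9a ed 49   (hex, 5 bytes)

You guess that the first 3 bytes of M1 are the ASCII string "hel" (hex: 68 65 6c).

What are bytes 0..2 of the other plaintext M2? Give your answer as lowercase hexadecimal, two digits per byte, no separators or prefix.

First, c1 ⊕ c2 = (M1 ⊕ K) ⊕ (M2 ⊕ K) = M1 ⊕ M2, so the key drops out. Then M2 = (M1 ⊕ M2) ⊕ M1 over the first 3 bytes.
byte 0: (de xor c0) xor 68 = 1e xor 68 = 76
byte 1: (c0 xor ff) xor 65 = 3f xor 65 = 5a
byte 2: (ec xor 9a) xor 6c = 76 xor 6c = 1a

765a1a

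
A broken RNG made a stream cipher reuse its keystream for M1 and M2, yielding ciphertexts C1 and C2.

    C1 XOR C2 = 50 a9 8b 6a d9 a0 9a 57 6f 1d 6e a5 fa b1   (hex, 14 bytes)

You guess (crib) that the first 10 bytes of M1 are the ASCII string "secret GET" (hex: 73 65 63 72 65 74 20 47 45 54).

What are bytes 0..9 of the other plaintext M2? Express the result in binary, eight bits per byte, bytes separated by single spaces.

00100011 11001100 11101000 00011000 10111100 11010100 10111010 00010000 00101010 01001001

Since C1 ⊕ C2 = M1 ⊕ M2, XORing with the guessed M1 bytes yields the corresponding M2 bytes: M2 = (C1 ⊕ C2) ⊕ M1.
01010000 ⊕ 01110011 = 00100011
10101001 ⊕ 01100101 = 11001100
10001011 ⊕ 01100011 = 11101000
01101010 ⊕ 01110010 = 00011000
11011001 ⊕ 01100101 = 10111100
10100000 ⊕ 01110100 = 11010100
10011010 ⊕ 00100000 = 10111010
01010111 ⊕ 01000111 = 00010000
01101111 ⊕ 01000101 = 00101010
00011101 ⊕ 01010100 = 01001001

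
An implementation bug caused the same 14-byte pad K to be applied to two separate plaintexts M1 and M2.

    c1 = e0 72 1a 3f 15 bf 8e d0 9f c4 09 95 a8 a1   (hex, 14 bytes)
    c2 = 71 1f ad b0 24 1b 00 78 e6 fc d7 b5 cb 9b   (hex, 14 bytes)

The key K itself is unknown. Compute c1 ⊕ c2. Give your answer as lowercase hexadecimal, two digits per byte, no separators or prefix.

c1 ⊕ c2 = (M1 ⊕ K) ⊕ (M2 ⊕ K) = M1 ⊕ M2 — the shared key cancels under XOR.
11100000 ^ 01110001 = 10010001
01110010 ^ 00011111 = 01101101
00011010 ^ 10101101 = 10110111
00111111 ^ 10110000 = 10001111
00010101 ^ 00100100 = 00110001
10111111 ^ 00011011 = 10100100
10001110 ^ 00000000 = 10001110
11010000 ^ 01111000 = 10101000
10011111 ^ 11100110 = 01111001
11000100 ^ 11111100 = 00111000
00001001 ^ 11010111 = 11011110
10010101 ^ 10110101 = 00100000
10101000 ^ 11001011 = 01100011
10100001 ^ 10011011 = 00111010

916db78f31a48ea87938de20633a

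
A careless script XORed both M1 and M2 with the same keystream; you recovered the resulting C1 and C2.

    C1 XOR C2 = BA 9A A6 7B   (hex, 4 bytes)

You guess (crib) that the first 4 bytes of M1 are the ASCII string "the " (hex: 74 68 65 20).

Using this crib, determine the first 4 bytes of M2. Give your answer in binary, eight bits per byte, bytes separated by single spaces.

11001110 11110010 11000011 01011011

Since C1 ⊕ C2 = M1 ⊕ M2, XORing with the guessed M1 bytes yields the corresponding M2 bytes: M2 = (C1 ⊕ C2) ⊕ M1.
10111010 xor 01110100 = 11001110
10011010 xor 01101000 = 11110010
10100110 xor 01100101 = 11000011
01111011 xor 00100000 = 01011011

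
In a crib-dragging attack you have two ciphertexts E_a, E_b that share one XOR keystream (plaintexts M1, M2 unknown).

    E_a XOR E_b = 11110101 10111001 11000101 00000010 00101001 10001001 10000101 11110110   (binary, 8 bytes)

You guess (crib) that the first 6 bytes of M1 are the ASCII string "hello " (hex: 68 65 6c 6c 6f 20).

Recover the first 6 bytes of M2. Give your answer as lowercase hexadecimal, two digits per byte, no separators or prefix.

Since E_a ⊕ E_b = M1 ⊕ M2, XORing with the guessed M1 bytes yields the corresponding M2 bytes: M2 = (E_a ⊕ E_b) ⊕ M1.
245 ⊕ 104 = 157
185 ⊕ 101 = 220
197 ⊕ 108 = 169
  2 ⊕ 108 = 110
 41 ⊕ 111 =  70
137 ⊕  32 = 169

9ddca96e46a9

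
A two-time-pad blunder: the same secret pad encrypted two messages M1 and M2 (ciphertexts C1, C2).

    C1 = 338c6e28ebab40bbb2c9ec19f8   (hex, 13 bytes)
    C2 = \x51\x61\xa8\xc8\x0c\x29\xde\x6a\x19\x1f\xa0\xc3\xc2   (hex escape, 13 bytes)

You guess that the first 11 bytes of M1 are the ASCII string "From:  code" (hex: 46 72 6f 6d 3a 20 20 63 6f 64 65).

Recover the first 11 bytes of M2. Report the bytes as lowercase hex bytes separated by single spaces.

First, C1 ⊕ C2 = (M1 ⊕ K) ⊕ (M2 ⊕ K) = M1 ⊕ M2, so the key drops out. Then M2 = (M1 ⊕ M2) ⊕ M1 over the first 11 bytes.
byte 0: (33 xor 51) xor 46 = 62 xor 46 = 24
byte 1: (8c xor 61) xor 72 = ed xor 72 = 9f
byte 2: (6e xor a8) xor 6f = c6 xor 6f = a9
byte 3: (28 xor c8) xor 6d = e0 xor 6d = 8d
byte 4: (eb xor 0c) xor 3a = e7 xor 3a = dd
byte 5: (ab xor 29) xor 20 = 82 xor 20 = a2
byte 6: (40 xor de) xor 20 = 9e xor 20 = be
byte 7: (bb xor 6a) xor 63 = d1 xor 63 = b2
byte 8: (b2 xor 19) xor 6f = ab xor 6f = c4
byte 9: (c9 xor 1f) xor 64 = d6 xor 64 = b2
byte 10: (ec xor a0) xor 65 = 4c xor 65 = 29

24 9f a9 8d dd a2 be b2 c4 b2 29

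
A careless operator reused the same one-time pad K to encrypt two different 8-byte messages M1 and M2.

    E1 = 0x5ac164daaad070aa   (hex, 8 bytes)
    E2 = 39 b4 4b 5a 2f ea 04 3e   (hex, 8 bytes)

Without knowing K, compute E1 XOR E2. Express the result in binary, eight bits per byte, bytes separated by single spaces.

E1 ⊕ E2 = (M1 ⊕ K) ⊕ (M2 ⊕ K) = M1 ⊕ M2 — the shared key cancels under XOR.
5a ^ 39 = 63
c1 ^ b4 = 75
64 ^ 4b = 2f
da ^ 5a = 80
aa ^ 2f = 85
d0 ^ ea = 3a
70 ^ 04 = 74
aa ^ 3e = 94

01100011 01110101 00101111 10000000 10000101 00111010 01110100 10010100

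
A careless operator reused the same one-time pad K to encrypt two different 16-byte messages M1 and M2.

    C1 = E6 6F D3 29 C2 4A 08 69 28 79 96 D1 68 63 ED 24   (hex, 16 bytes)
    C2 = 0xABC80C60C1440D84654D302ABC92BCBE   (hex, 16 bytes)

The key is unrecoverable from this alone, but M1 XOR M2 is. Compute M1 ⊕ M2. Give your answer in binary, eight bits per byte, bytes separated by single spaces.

01001101 10100111 11011111 01001001 00000011 00001110 00000101 11101101 01001101 00110100 10100110 11111011 11010100 11110001 01010001 10011010

C1 ⊕ C2 = (M1 ⊕ K) ⊕ (M2 ⊕ K) = M1 ⊕ M2 — the shared key cancels under XOR.
e6 XOR ab = 4d
6f XOR c8 = a7
d3 XOR 0c = df
29 XOR 60 = 49
c2 XOR c1 = 03
4a XOR 44 = 0e
08 XOR 0d = 05
69 XOR 84 = ed
28 XOR 65 = 4d
79 XOR 4d = 34
96 XOR 30 = a6
d1 XOR 2a = fb
68 XOR bc = d4
63 XOR 92 = f1
ed XOR bc = 51
24 XOR be = 9a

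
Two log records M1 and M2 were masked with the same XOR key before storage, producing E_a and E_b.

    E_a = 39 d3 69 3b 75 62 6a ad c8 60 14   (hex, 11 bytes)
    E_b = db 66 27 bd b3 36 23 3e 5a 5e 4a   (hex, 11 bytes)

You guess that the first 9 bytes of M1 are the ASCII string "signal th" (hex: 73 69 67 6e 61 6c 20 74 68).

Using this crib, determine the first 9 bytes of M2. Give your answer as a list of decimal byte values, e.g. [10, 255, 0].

First, E_a ⊕ E_b = (M1 ⊕ K) ⊕ (M2 ⊕ K) = M1 ⊕ M2, so the key drops out. Then M2 = (M1 ⊕ M2) ⊕ M1 over the first 9 bytes.
byte 0: (39 ^ db) ^ 73 = e2 ^ 73 = 91
byte 1: (d3 ^ 66) ^ 69 = b5 ^ 69 = dc
byte 2: (69 ^ 27) ^ 67 = 4e ^ 67 = 29
byte 3: (3b ^ bd) ^ 6e = 86 ^ 6e = e8
byte 4: (75 ^ b3) ^ 61 = c6 ^ 61 = a7
byte 5: (62 ^ 36) ^ 6c = 54 ^ 6c = 38
byte 6: (6a ^ 23) ^ 20 = 49 ^ 20 = 69
byte 7: (ad ^ 3e) ^ 74 = 93 ^ 74 = e7
byte 8: (c8 ^ 5a) ^ 68 = 92 ^ 68 = fa

[145, 220, 41, 232, 167, 56, 105, 231, 250]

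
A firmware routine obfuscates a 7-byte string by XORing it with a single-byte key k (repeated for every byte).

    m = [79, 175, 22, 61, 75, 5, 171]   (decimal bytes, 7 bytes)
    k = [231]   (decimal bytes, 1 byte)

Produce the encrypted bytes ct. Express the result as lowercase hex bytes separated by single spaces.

The 1-byte key repeats, so the effective keystream is e7 e7 e7 e7 e7 e7 e7.
byte 0:  79 xor 231 = 168
byte 1: 175 xor 231 =  72
byte 2:  22 xor 231 = 241
byte 3:  61 xor 231 = 218
byte 4:  75 xor 231 = 172
byte 5:   5 xor 231 = 226
byte 6: 171 xor 231 =  76

a8 48 f1 da ac e2 4c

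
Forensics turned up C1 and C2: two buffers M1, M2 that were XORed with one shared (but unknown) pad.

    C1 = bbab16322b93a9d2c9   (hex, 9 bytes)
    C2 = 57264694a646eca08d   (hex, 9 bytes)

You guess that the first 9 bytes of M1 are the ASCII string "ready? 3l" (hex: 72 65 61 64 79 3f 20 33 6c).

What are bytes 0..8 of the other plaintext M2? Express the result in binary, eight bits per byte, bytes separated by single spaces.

10011110 11101000 00110001 11000010 11110100 11101010 01100101 01000001 00101000

First, C1 ⊕ C2 = (M1 ⊕ K) ⊕ (M2 ⊕ K) = M1 ⊕ M2, so the key drops out. Then M2 = (M1 ⊕ M2) ⊕ M1 over the first 9 bytes.
byte 0: (bb XOR 57) XOR 72 = ec XOR 72 = 9e
byte 1: (ab XOR 26) XOR 65 = 8d XOR 65 = e8
byte 2: (16 XOR 46) XOR 61 = 50 XOR 61 = 31
byte 3: (32 XOR 94) XOR 64 = a6 XOR 64 = c2
byte 4: (2b XOR a6) XOR 79 = 8d XOR 79 = f4
byte 5: (93 XOR 46) XOR 3f = d5 XOR 3f = ea
byte 6: (a9 XOR ec) XOR 20 = 45 XOR 20 = 65
byte 7: (d2 XOR a0) XOR 33 = 72 XOR 33 = 41
byte 8: (c9 XOR 8d) XOR 6c = 44 XOR 6c = 28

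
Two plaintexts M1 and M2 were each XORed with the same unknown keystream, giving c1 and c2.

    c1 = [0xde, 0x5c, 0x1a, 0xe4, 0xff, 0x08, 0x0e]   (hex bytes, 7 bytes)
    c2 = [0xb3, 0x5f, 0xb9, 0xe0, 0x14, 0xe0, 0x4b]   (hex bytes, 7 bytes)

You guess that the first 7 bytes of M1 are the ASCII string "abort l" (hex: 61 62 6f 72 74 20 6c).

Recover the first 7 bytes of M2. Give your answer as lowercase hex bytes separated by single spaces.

0c 61 cc 76 9f c8 29

First, c1 ⊕ c2 = (M1 ⊕ K) ⊕ (M2 ⊕ K) = M1 ⊕ M2, so the key drops out. Then M2 = (M1 ⊕ M2) ⊕ M1 over the first 7 bytes.
byte 0: (de ⊕ b3) ⊕ 61 = 6d ⊕ 61 = 0c
byte 1: (5c ⊕ 5f) ⊕ 62 = 03 ⊕ 62 = 61
byte 2: (1a ⊕ b9) ⊕ 6f = a3 ⊕ 6f = cc
byte 3: (e4 ⊕ e0) ⊕ 72 = 04 ⊕ 72 = 76
byte 4: (ff ⊕ 14) ⊕ 74 = eb ⊕ 74 = 9f
byte 5: (08 ⊕ e0) ⊕ 20 = e8 ⊕ 20 = c8
byte 6: (0e ⊕ 4b) ⊕ 6c = 45 ⊕ 6c = 29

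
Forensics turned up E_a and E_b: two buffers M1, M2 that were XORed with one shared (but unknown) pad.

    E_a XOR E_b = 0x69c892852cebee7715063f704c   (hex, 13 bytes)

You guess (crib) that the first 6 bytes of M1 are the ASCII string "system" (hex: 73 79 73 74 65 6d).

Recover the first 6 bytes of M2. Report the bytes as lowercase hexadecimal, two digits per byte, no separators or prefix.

1ab1e1f14986

Since E_a ⊕ E_b = M1 ⊕ M2, XORing with the guessed M1 bytes yields the corresponding M2 bytes: M2 = (E_a ⊕ E_b) ⊕ M1.
byte 0: 01101001 ⊕ 01110011 = 00011010
byte 1: 11001000 ⊕ 01111001 = 10110001
byte 2: 10010010 ⊕ 01110011 = 11100001
byte 3: 10000101 ⊕ 01110100 = 11110001
byte 4: 00101100 ⊕ 01100101 = 01001001
byte 5: 11101011 ⊕ 01101101 = 10000110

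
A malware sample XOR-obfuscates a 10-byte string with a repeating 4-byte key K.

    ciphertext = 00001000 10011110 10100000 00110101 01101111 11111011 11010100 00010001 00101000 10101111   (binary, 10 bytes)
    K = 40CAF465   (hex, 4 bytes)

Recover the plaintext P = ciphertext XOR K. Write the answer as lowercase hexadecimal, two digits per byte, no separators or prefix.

The 4-byte key repeats, so the effective keystream is 40 ca f4 65 40 ca f4 65 40 ca.
byte 0: 08 ^ 40 = 48
byte 1: 9e ^ ca = 54
byte 2: a0 ^ f4 = 54
byte 3: 35 ^ 65 = 50
byte 4: 6f ^ 40 = 2f
byte 5: fb ^ ca = 31
byte 6: d4 ^ f4 = 20
byte 7: 11 ^ 65 = 74
byte 8: 28 ^ 40 = 68
byte 9: af ^ ca = 65

485454502f3120746865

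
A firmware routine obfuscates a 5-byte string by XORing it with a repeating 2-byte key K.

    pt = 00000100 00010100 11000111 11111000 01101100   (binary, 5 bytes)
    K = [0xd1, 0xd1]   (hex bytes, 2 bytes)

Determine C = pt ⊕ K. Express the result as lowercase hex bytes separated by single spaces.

d5 c5 16 29 bd

The 2-byte key repeats, so the effective keystream is d1 d1 d1 d1 d1.
byte 0: 04 ^ d1 = d5
byte 1: 14 ^ d1 = c5
byte 2: c7 ^ d1 = 16
byte 3: f8 ^ d1 = 29
byte 4: 6c ^ d1 = bd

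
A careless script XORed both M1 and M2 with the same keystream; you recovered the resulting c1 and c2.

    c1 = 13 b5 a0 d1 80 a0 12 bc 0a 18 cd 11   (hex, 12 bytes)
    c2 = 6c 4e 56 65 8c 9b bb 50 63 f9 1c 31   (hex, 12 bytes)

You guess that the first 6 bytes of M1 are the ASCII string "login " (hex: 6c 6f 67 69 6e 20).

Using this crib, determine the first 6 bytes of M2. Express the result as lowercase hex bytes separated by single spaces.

First, c1 ⊕ c2 = (M1 ⊕ K) ⊕ (M2 ⊕ K) = M1 ⊕ M2, so the key drops out. Then M2 = (M1 ⊕ M2) ⊕ M1 over the first 6 bytes.
byte 0: (13 ^ 6c) ^ 6c = 7f ^ 6c = 13
byte 1: (b5 ^ 4e) ^ 6f = fb ^ 6f = 94
byte 2: (a0 ^ 56) ^ 67 = f6 ^ 67 = 91
byte 3: (d1 ^ 65) ^ 69 = b4 ^ 69 = dd
byte 4: (80 ^ 8c) ^ 6e = 0c ^ 6e = 62
byte 5: (a0 ^ 9b) ^ 20 = 3b ^ 20 = 1b

13 94 91 dd 62 1b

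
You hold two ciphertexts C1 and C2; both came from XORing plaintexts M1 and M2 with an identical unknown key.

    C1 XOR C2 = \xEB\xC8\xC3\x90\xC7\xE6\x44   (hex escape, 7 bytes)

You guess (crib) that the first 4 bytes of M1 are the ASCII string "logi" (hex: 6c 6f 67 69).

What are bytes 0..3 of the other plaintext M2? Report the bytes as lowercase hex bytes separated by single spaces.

87 a7 a4 f9

Since C1 ⊕ C2 = M1 ⊕ M2, XORing with the guessed M1 bytes yields the corresponding M2 bytes: M2 = (C1 ⊕ C2) ⊕ M1.
235 ^ 108 = 135
200 ^ 111 = 167
195 ^ 103 = 164
144 ^ 105 = 249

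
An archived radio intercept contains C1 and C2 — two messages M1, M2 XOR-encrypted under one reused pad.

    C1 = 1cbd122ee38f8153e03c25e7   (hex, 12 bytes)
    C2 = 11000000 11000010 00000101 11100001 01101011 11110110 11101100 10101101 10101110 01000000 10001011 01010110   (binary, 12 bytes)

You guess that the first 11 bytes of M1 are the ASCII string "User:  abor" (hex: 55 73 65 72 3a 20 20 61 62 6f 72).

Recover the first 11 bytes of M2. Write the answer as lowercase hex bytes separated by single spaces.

First, C1 ⊕ C2 = (M1 ⊕ K) ⊕ (M2 ⊕ K) = M1 ⊕ M2, so the key drops out. Then M2 = (M1 ⊕ M2) ⊕ M1 over the first 11 bytes.
byte 0: (1c xor c0) xor 55 = dc xor 55 = 89
byte 1: (bd xor c2) xor 73 = 7f xor 73 = 0c
byte 2: (12 xor 05) xor 65 = 17 xor 65 = 72
byte 3: (2e xor e1) xor 72 = cf xor 72 = bd
byte 4: (e3 xor 6b) xor 3a = 88 xor 3a = b2
byte 5: (8f xor f6) xor 20 = 79 xor 20 = 59
byte 6: (81 xor ec) xor 20 = 6d xor 20 = 4d
byte 7: (53 xor ad) xor 61 = fe xor 61 = 9f
byte 8: (e0 xor ae) xor 62 = 4e xor 62 = 2c
byte 9: (3c xor 40) xor 6f = 7c xor 6f = 13
byte 10: (25 xor 8b) xor 72 = ae xor 72 = dc

89 0c 72 bd b2 59 4d 9f 2c 13 dc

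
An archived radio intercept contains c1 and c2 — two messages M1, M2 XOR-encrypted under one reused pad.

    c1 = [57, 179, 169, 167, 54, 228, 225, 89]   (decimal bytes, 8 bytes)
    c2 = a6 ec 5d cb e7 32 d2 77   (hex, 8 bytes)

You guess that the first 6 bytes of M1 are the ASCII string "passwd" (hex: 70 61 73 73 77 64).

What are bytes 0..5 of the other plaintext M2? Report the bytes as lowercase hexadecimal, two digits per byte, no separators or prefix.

ef3e871fa6b2

First, c1 ⊕ c2 = (M1 ⊕ K) ⊕ (M2 ⊕ K) = M1 ⊕ M2, so the key drops out. Then M2 = (M1 ⊕ M2) ⊕ M1 over the first 6 bytes.
byte 0: (39 xor a6) xor 70 = 9f xor 70 = ef
byte 1: (b3 xor ec) xor 61 = 5f xor 61 = 3e
byte 2: (a9 xor 5d) xor 73 = f4 xor 73 = 87
byte 3: (a7 xor cb) xor 73 = 6c xor 73 = 1f
byte 4: (36 xor e7) xor 77 = d1 xor 77 = a6
byte 5: (e4 xor 32) xor 64 = d6 xor 64 = b2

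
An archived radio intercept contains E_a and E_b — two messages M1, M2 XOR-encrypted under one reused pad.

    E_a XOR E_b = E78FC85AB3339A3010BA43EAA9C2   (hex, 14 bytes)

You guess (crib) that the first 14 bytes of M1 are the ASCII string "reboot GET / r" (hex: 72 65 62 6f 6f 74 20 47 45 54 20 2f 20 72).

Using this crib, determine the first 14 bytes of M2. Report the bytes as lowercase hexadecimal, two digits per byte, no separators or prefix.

Since E_a ⊕ E_b = M1 ⊕ M2, XORing with the guessed M1 bytes yields the corresponding M2 bytes: M2 = (E_a ⊕ E_b) ⊕ M1.
e7 ⊕ 72 = 95
8f ⊕ 65 = ea
c8 ⊕ 62 = aa
5a ⊕ 6f = 35
b3 ⊕ 6f = dc
33 ⊕ 74 = 47
9a ⊕ 20 = ba
30 ⊕ 47 = 77
10 ⊕ 45 = 55
ba ⊕ 54 = ee
43 ⊕ 20 = 63
ea ⊕ 2f = c5
a9 ⊕ 20 = 89
c2 ⊕ 72 = b0

95eaaa35dc47ba7755ee63c589b0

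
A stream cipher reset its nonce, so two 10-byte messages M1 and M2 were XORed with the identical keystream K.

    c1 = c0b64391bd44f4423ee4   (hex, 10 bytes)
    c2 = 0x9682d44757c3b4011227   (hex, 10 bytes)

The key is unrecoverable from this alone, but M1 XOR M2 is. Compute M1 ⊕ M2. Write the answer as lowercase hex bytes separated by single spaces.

c1 ⊕ c2 = (M1 ⊕ K) ⊕ (M2 ⊕ K) = M1 ⊕ M2 — the shared key cancels under XOR.
byte 0: c0 XOR 96 = 56
byte 1: b6 XOR 82 = 34
byte 2: 43 XOR d4 = 97
byte 3: 91 XOR 47 = d6
byte 4: bd XOR 57 = ea
byte 5: 44 XOR c3 = 87
byte 6: f4 XOR b4 = 40
byte 7: 42 XOR 01 = 43
byte 8: 3e XOR 12 = 2c
byte 9: e4 XOR 27 = c3

56 34 97 d6 ea 87 40 43 2c c3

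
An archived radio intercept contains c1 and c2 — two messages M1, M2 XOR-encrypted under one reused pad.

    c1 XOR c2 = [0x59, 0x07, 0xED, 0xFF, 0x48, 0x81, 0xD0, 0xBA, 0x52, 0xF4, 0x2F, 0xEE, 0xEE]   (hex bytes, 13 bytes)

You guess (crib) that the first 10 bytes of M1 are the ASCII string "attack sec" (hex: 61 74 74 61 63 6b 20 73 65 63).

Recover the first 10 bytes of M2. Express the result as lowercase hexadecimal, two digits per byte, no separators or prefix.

3873999e2beaf0c93797

Since c1 ⊕ c2 = M1 ⊕ M2, XORing with the guessed M1 bytes yields the corresponding M2 bytes: M2 = (c1 ⊕ c2) ⊕ M1.
 89 ⊕  97 =  56
  7 ⊕ 116 = 115
237 ⊕ 116 = 153
255 ⊕  97 = 158
 72 ⊕  99 =  43
129 ⊕ 107 = 234
208 ⊕  32 = 240
186 ⊕ 115 = 201
 82 ⊕ 101 =  55
244 ⊕  99 = 151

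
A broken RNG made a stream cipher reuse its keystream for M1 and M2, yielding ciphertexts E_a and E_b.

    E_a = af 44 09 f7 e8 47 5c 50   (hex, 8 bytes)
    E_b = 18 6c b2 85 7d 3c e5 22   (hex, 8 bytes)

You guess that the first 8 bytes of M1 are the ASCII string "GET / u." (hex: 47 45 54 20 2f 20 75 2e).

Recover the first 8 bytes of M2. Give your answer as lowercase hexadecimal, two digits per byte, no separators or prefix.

f06def52ba5bcc5c

First, E_a ⊕ E_b = (M1 ⊕ K) ⊕ (M2 ⊕ K) = M1 ⊕ M2, so the key drops out. Then M2 = (M1 ⊕ M2) ⊕ M1 over the first 8 bytes.
byte 0: (af XOR 18) XOR 47 = b7 XOR 47 = f0
byte 1: (44 XOR 6c) XOR 45 = 28 XOR 45 = 6d
byte 2: (09 XOR b2) XOR 54 = bb XOR 54 = ef
byte 3: (f7 XOR 85) XOR 20 = 72 XOR 20 = 52
byte 4: (e8 XOR 7d) XOR 2f = 95 XOR 2f = ba
byte 5: (47 XOR 3c) XOR 20 = 7b XOR 20 = 5b
byte 6: (5c XOR e5) XOR 75 = b9 XOR 75 = cc
byte 7: (50 XOR 22) XOR 2e = 72 XOR 2e = 5c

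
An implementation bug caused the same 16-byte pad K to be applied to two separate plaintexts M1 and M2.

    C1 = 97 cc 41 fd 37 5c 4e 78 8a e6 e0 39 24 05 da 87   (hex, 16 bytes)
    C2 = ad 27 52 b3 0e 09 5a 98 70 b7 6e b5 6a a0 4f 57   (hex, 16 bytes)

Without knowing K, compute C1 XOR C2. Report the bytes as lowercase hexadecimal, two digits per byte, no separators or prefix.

3aeb134e395514e0fa518e8c4ea595d0

C1 ⊕ C2 = (M1 ⊕ K) ⊕ (M2 ⊕ K) = M1 ⊕ M2 — the shared key cancels under XOR.
10010111 ^ 10101101 = 00111010
11001100 ^ 00100111 = 11101011
01000001 ^ 01010010 = 00010011
11111101 ^ 10110011 = 01001110
00110111 ^ 00001110 = 00111001
01011100 ^ 00001001 = 01010101
01001110 ^ 01011010 = 00010100
01111000 ^ 10011000 = 11100000
10001010 ^ 01110000 = 11111010
11100110 ^ 10110111 = 01010001
11100000 ^ 01101110 = 10001110
00111001 ^ 10110101 = 10001100
00100100 ^ 01101010 = 01001110
00000101 ^ 10100000 = 10100101
11011010 ^ 01001111 = 10010101
10000111 ^ 01010111 = 11010000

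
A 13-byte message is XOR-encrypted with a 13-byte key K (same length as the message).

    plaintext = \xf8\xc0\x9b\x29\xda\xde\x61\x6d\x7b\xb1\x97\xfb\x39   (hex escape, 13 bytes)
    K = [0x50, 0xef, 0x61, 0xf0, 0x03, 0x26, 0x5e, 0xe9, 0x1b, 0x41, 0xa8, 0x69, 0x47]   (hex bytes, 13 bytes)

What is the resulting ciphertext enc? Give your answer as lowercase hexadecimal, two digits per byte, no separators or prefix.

11111000 xor 01010000 = 10101000
11000000 xor 11101111 = 00101111
10011011 xor 01100001 = 11111010
00101001 xor 11110000 = 11011001
11011010 xor 00000011 = 11011001
11011110 xor 00100110 = 11111000
01100001 xor 01011110 = 00111111
01101101 xor 11101001 = 10000100
01111011 xor 00011011 = 01100000
10110001 xor 01000001 = 11110000
10010111 xor 10101000 = 00111111
11111011 xor 01101001 = 10010010
00111001 xor 01000111 = 01111110

a82ffad9d9f83f8460f03f927e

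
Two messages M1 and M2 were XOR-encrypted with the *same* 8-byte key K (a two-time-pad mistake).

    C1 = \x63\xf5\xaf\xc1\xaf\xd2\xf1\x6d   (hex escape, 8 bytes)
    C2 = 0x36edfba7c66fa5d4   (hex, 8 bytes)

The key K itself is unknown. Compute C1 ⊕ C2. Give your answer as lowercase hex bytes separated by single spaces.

C1 ⊕ C2 = (M1 ⊕ K) ⊕ (M2 ⊕ K) = M1 ⊕ M2 — the shared key cancels under XOR.
01100011 XOR 00110110 = 01010101
11110101 XOR 11101101 = 00011000
10101111 XOR 11111011 = 01010100
11000001 XOR 10100111 = 01100110
10101111 XOR 11000110 = 01101001
11010010 XOR 01101111 = 10111101
11110001 XOR 10100101 = 01010100
01101101 XOR 11010100 = 10111001

55 18 54 66 69 bd 54 b9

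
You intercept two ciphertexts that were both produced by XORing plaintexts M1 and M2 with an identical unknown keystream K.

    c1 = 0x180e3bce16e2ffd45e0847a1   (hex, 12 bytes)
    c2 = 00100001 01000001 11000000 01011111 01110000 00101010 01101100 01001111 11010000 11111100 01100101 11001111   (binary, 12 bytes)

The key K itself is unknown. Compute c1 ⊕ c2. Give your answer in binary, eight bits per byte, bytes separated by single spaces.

c1 ⊕ c2 = (M1 ⊕ K) ⊕ (M2 ⊕ K) = M1 ⊕ M2 — the shared key cancels under XOR.
18 xor 21 = 39
0e xor 41 = 4f
3b xor c0 = fb
ce xor 5f = 91
16 xor 70 = 66
e2 xor 2a = c8
ff xor 6c = 93
d4 xor 4f = 9b
5e xor d0 = 8e
08 xor fc = f4
47 xor 65 = 22
a1 xor cf = 6e

00111001 01001111 11111011 10010001 01100110 11001000 10010011 10011011 10001110 11110100 00100010 01101110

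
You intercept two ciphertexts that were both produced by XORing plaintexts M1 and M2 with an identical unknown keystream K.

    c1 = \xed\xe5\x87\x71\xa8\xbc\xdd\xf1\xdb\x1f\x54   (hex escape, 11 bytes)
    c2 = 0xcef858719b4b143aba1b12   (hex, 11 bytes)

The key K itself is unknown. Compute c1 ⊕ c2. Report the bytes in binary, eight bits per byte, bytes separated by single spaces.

00100011 00011101 11011111 00000000 00110011 11110111 11001001 11001011 01100001 00000100 01000110

c1 ⊕ c2 = (M1 ⊕ K) ⊕ (M2 ⊕ K) = M1 ⊕ M2 — the shared key cancels under XOR.
byte 0: 11101101 xor 11001110 = 00100011
byte 1: 11100101 xor 11111000 = 00011101
byte 2: 10000111 xor 01011000 = 11011111
byte 3: 01110001 xor 01110001 = 00000000
byte 4: 10101000 xor 10011011 = 00110011
byte 5: 10111100 xor 01001011 = 11110111
byte 6: 11011101 xor 00010100 = 11001001
byte 7: 11110001 xor 00111010 = 11001011
byte 8: 11011011 xor 10111010 = 01100001
byte 9: 00011111 xor 00011011 = 00000100
byte 10: 01010100 xor 00010010 = 01000110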